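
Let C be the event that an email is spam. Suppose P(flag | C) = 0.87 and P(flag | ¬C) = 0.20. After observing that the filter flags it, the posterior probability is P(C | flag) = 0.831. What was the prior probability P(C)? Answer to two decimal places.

P(C) = 0.53

Bayes' rule in odds form gives O(C|E) = O(C)·[P(E|C)/P(E|¬C)], hence O(C) = O(C|E)/LR.
Posterior odds = 0.831/(1−0.831) = 4.9172. LR = 0.87/0.20 = 4.3500.
Prior odds = 4.9172/4.3500 = 1.1304, so P(C) = 1.1304/(1+1.1304) ≈ 0.53.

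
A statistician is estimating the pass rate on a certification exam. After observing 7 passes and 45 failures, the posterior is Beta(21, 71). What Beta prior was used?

Beta is conjugate to the binomial likelihood: posterior = Beta(α+s, β+f).
So α = 21 − 7 = 14 and β = 71 − 45 = 26.

Beta(14, 26)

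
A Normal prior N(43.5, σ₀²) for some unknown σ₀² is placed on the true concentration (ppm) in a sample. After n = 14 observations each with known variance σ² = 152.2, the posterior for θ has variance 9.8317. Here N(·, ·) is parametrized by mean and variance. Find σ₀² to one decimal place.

σ₀² = 102.8

For the Normal–Normal model with known σ², precisions add: τ_n = τ₀ + n/σ².
So 1/σ₀² = 1/9.8317 − 14/152.2 = 0.101712 − 0.091984 = 0.009728.
Hence σ₀² = 1/0.009728 ≈ 102.8.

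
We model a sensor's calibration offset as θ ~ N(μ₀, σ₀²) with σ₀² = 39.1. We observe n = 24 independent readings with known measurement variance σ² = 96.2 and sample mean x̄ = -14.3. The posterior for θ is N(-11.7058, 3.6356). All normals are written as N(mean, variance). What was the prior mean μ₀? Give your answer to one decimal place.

With known observation variance, the Normal–Normal posterior has precision τ_n = τ₀ + n/σ² and mean μ_n = (τ₀μ₀ + (n/σ²)x̄)/τ_n.
Here τ₀ = 1/39.1 = 0.025575 and τ_data = 24/96.2 = 0.249480, so τ_n = 0.275055.
Rearranging for μ₀: μ₀ = (μ_n·τ_n − τ_data·x̄)/τ₀ = (-11.7058·0.275055 − 0.249480·-14.3) / 0.025575 = 0.347825/0.025575 ≈ 13.6.

μ₀ = 13.6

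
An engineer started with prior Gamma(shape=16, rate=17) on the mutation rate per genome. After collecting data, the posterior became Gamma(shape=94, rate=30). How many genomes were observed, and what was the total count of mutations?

A Gamma(α, β) prior (rate parametrization) on a Poisson rate with n observations summing to S gives posterior Gamma(α+S, β+n).
Matching: Σxᵢ = 94 − 16 = 78 and n = 30 − 17 = 13.

n = 13 genomes with total 78 mutations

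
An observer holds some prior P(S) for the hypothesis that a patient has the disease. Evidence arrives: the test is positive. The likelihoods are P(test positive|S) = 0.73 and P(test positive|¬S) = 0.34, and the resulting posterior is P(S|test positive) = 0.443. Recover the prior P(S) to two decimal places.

P(S) = 0.27

Bayes' rule in odds form gives O(S|E) = O(S)·[P(E|S)/P(E|¬S)], hence O(S) = O(S|E)/LR.
Posterior odds = 0.443/(1−0.443) = 0.7953. LR = 0.73/0.34 = 2.1471.
Prior odds = 0.7953/2.1471 = 0.3704, so P(S) = 0.3704/(1+0.3704) ≈ 0.27.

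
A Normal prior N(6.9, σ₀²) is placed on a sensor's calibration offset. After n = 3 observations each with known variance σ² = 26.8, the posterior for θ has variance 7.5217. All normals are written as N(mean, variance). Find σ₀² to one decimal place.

For the Normal–Normal model with known σ², precisions add: τ_n = τ₀ + n/σ².
So 1/σ₀² = 1/7.5217 − 3/26.8 = 0.132949 − 0.111940 = 0.021009.
Hence σ₀² = 1/0.021009 ≈ 47.6.

σ₀² = 47.6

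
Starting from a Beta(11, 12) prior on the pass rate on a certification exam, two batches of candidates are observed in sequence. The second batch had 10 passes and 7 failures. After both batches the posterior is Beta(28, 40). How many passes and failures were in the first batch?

7 passes and 21 failures

Sequential conjugate updates are equivalent to a single update on the pooled data, so total successes = posterior α − prior α and total failures = posterior β − prior β.
Total across both batches: 28−11=17 passes, 40−12=28 failures.
Subtract the second batch: 17−10=7 passes and 28−7=21 failures.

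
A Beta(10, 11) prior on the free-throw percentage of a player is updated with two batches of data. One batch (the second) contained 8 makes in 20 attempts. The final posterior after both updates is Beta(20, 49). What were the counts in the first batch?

2 makes and 26 misses

Because Beta–binomial updating is additive in the counts, the combined data contributed (α_post−α_prior, β_post−β_prior) successes and failures.
Total across both batches: 20−10=10 makes, 49−11=38 misses.
Subtract the second batch: 10−8=2 makes and 38−12=26 misses.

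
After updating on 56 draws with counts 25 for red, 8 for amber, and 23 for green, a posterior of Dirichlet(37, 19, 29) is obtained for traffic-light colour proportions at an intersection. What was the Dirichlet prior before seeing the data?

Dirichlet(12, 11, 6)

For a Dirichlet(α) prior with multinomial counts c, the posterior is Dirichlet(α + c) componentwise.
Subtract each count from the matching posterior parameter: 37−25=12, 19−8=11, 29−23=6.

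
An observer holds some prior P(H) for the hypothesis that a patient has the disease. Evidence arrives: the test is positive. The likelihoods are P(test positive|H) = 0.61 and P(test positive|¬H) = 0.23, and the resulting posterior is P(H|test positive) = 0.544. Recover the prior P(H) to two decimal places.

P(H) = 0.31

In odds form, posterior odds = prior odds × likelihood ratio, so prior odds = posterior odds ÷ LR.
Posterior odds = 0.544/(1−0.544) = 1.1930. LR = 0.61/0.23 = 2.6522.
Prior odds = 1.1930/2.6522 = 0.4498, so P(H) = 0.4498/(1+0.4498) ≈ 0.31.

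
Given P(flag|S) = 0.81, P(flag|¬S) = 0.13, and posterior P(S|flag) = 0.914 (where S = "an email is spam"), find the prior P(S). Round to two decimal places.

P(S) = 0.63

In odds form, posterior odds = prior odds × likelihood ratio, so prior odds = posterior odds ÷ LR.
Posterior odds = 0.914/(1−0.914) = 10.6279. LR = 0.81/0.13 = 6.2308.
Prior odds = 10.6279/6.2308 = 1.7057, so P(S) = 1.7057/(1+1.7057) ≈ 0.63.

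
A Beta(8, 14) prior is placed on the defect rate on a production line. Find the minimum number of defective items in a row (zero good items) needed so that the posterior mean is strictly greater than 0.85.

After k defective items and 0 good items the posterior is Beta(8+k, 14), with mean (8+k)/(8+14+k).
Set (8+k)/(22+k) > 0.85 and solve: k > (0.85·22 − 8)/(1 − 0.85) = 71.333.
The smallest integer exceeding 71.333 is 72, and checking k=72: (80)/(94) = 0.8511 > 0.85.

k = 72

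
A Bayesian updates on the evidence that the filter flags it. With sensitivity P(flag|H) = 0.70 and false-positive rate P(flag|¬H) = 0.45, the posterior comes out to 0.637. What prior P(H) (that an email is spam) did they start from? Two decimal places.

P(H) = 0.53

Bayes' rule in odds form gives O(H|E) = O(H)·[P(E|H)/P(E|¬H)], hence O(H) = O(H|E)/LR.
Posterior odds = 0.637/(1−0.637) = 1.7548. LR = 0.70/0.45 = 1.5556.
Prior odds = 1.7548/1.5556 = 1.1281, so P(H) = 1.1281/(1+1.1281) ≈ 0.53.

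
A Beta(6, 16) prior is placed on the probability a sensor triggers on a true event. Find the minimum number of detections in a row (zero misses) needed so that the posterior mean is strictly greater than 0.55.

After k detections and 0 misses the posterior is Beta(6+k, 16), with mean (6+k)/(6+16+k).
Set (6+k)/(22+k) > 0.55 and solve: k > (0.55·22 − 6)/(1 − 0.55) = 13.556.
The smallest integer exceeding 13.556 is 14, and checking k=14: (20)/(36) = 0.5556 > 0.55.

k = 14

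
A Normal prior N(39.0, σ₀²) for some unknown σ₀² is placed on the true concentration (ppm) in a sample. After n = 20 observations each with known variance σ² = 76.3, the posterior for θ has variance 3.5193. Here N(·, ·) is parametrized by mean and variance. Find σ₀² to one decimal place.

Posterior precision equals prior precision plus data precision: 1/σ_n² = 1/σ₀² + n/σ².
So 1/σ₀² = 1/3.5193 − 20/76.3 = 0.284147 − 0.262123 = 0.022024.
Hence σ₀² = 1/0.022024 ≈ 45.4.

σ₀² = 45.4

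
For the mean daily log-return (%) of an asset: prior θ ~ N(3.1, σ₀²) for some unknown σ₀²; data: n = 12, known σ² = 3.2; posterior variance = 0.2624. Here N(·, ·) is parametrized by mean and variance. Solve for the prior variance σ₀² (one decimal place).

σ₀² = 16.4

Posterior precision equals prior precision plus data precision: 1/σ_n² = 1/σ₀² + n/σ².
So 1/σ₀² = 1/0.2624 − 12/3.2 = 3.810976 − 3.750000 = 0.060976.
Hence σ₀² = 1/0.060976 ≈ 16.4.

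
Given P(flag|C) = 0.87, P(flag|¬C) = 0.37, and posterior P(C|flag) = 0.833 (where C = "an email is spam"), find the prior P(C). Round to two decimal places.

P(C) = 0.68

In odds form, posterior odds = prior odds × likelihood ratio, so prior odds = posterior odds ÷ LR.
Posterior odds = 0.833/(1−0.833) = 4.9880. LR = 0.87/0.37 = 2.3514.
Prior odds = 4.9880/2.3514 = 2.1213, so P(C) = 2.1213/(1+2.1213) ≈ 0.68.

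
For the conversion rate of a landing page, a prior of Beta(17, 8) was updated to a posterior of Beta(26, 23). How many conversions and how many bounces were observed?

Beta is conjugate to the binomial likelihood: posterior = Beta(a+s, b+f).
Match parameters: s=26−17=9, f=23−8=15.

9 conversions and 15 bounces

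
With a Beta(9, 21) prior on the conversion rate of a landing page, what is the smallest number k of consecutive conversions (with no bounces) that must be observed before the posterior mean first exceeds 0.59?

k = 22

After k conversions and 0 bounces the posterior is Beta(9+k, 21), with mean (9+k)/(9+21+k).
Set (9+k)/(30+k) > 0.59 and solve: k > (0.59·30 − 9)/(1 − 0.59) = 21.220.
The smallest integer exceeding 21.220 is 22.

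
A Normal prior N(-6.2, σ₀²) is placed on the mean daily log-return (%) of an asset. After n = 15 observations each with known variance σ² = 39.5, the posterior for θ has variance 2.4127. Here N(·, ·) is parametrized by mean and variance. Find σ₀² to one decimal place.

σ₀² = 28.8

For the Normal–Normal model with known σ², precisions add: τ_n = τ₀ + n/σ².
So 1/σ₀² = 1/2.4127 − 15/39.5 = 0.414473 − 0.379747 = 0.034726.
Hence σ₀² = 1/0.034726 ≈ 28.8.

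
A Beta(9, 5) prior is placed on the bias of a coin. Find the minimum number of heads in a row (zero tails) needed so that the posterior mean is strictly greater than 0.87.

After k heads and 0 tails the posterior is Beta(9+k, 5), with mean (9+k)/(9+5+k).
Set (9+k)/(14+k) > 0.87 and solve: k > (0.87·14 − 9)/(1 − 0.87) = 24.462.
The smallest integer exceeding 24.462 is 25, and checking k=25: (34)/(39) = 0.8718 > 0.87.

k = 25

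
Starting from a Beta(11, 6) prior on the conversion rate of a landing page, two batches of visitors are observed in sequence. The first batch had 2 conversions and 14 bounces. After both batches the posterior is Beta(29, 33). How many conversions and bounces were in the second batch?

16 conversions and 13 bounces

Sequential conjugate updates are equivalent to a single update on the pooled data, so total successes = posterior α − prior α and total failures = posterior β − prior β.
Total across both batches: 29−11=18 conversions, 33−6=27 bounces.
Subtract the first batch: 18−2=16 conversions and 27−14=13 bounces.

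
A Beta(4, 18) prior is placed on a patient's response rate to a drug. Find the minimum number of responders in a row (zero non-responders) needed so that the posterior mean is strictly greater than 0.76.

After k responders and 0 non-responders the posterior is Beta(4+k, 18), with mean (4+k)/(4+18+k).
Set (4+k)/(22+k) > 0.76 and solve: k > (0.76·22 − 4)/(1 − 0.76) = 53.000.
The smallest integer exceeding 53.000 is 54.

k = 54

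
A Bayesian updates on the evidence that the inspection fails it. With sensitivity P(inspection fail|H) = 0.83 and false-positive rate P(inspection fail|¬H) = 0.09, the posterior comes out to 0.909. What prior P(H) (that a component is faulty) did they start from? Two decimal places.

P(H) = 0.52

Bayes' rule in odds form gives O(H|E) = O(H)·[P(E|H)/P(E|¬H)], hence O(H) = O(H|E)/LR.
Posterior odds = 0.909/(1−0.909) = 9.9890. LR = 0.83/0.09 = 9.2222.
Prior odds = 9.9890/9.2222 = 1.0831, so P(H) = 1.0831/(1+1.0831) ≈ 0.52.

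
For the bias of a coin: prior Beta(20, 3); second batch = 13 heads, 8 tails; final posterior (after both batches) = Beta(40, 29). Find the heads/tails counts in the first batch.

Sequential conjugate updates are equivalent to a single update on the pooled data, so total successes = posterior α − prior α and total failures = posterior β − prior β.
Total across both batches: 40−20=20 heads, 29−3=26 tails.
Subtract the second batch: 20−13=7 heads and 26−8=18 tails.

7 heads and 18 tails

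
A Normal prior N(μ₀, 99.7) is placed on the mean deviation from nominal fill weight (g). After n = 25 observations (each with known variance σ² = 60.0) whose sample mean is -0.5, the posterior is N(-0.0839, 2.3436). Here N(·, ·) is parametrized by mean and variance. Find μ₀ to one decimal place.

μ₀ = 17.2

With known observation variance, the Normal–Normal posterior has precision τ_n = τ₀ + n/σ² and mean μ_n = (τ₀μ₀ + (n/σ²)x̄)/τ_n.
Here τ₀ = 1/99.7 = 0.010030 and τ_data = 25/60.0 = 0.416667, so τ_n = 0.426697.
Rearranging for μ₀: μ₀ = (μ_n·τ_n − τ_data·x̄)/τ₀ = (-0.0839·0.426697 − 0.416667·-0.5) / 0.010030 = 0.172534/0.010030 ≈ 17.2.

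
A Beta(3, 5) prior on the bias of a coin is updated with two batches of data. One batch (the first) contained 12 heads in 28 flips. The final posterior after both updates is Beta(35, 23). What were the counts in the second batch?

Sequential conjugate updates are equivalent to a single update on the pooled data, so total successes = posterior α − prior α and total failures = posterior β − prior β.
Total across both batches: 35−3=32 heads, 23−5=18 tails.
Subtract the first batch: 32−12=20 heads and 18−16=2 tails.

20 heads and 2 tails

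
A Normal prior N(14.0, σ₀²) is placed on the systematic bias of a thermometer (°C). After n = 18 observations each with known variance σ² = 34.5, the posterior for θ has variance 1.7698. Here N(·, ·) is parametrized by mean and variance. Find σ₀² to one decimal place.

Posterior precision equals prior precision plus data precision: 1/σ_n² = 1/σ₀² + n/σ².
So 1/σ₀² = 1/1.7698 − 18/34.5 = 0.565036 − 0.521739 = 0.043297.
Hence σ₀² = 1/0.043297 ≈ 23.1.

σ₀² = 23.1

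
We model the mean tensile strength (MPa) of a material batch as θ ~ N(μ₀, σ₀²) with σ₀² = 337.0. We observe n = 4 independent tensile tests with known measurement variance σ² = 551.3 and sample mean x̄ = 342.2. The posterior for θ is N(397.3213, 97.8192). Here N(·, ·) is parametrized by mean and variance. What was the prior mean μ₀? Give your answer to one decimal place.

μ₀ = 532.1

The posterior mean is a precision-weighted average: μ_n = (τ₀μ₀ + τ_data·x̄)/(τ₀+τ_data), with τ₀=1/σ₀² and τ_data=n/σ².
Here τ₀ = 1/337.0 = 0.002967 and τ_data = 4/551.3 = 0.007256, so τ_n = 0.010223.
Rearranging for μ₀: μ₀ = (μ_n·τ_n − τ_data·x̄)/τ₀ = (397.3213·0.010223 − 0.007256·342.2) / 0.002967 = 1.578812/0.002967 ≈ 532.1.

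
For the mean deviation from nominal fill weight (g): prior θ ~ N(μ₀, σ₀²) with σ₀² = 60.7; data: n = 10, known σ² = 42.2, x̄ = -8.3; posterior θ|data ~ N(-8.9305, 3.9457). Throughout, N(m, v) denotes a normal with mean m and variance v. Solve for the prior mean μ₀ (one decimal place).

μ₀ = -18.0

The posterior mean is a precision-weighted average: μ_n = (τ₀μ₀ + τ_data·x̄)/(τ₀+τ_data), with τ₀=1/σ₀² and τ_data=n/σ².
Here τ₀ = 1/60.7 = 0.016474 and τ_data = 10/42.2 = 0.236967, so τ_n = 0.253441.
Rearranging for μ₀: μ₀ = (μ_n·τ_n − τ_data·x̄)/τ₀ = (-8.9305·0.253441 − 0.236967·-8.3) / 0.016474 = -0.296529/0.016474 ≈ -18.0.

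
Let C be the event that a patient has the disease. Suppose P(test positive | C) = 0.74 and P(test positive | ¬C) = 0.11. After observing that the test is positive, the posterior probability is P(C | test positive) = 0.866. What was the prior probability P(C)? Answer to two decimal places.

Bayes' rule in odds form gives O(C|E) = O(C)·[P(E|C)/P(E|¬C)], hence O(C) = O(C|E)/LR.
Posterior odds = 0.866/(1−0.866) = 6.4627. LR = 0.74/0.11 = 6.7273.
Prior odds = 6.4627/6.7273 = 0.9607, so P(C) = 0.9607/(1+0.9607) ≈ 0.49.

P(C) = 0.49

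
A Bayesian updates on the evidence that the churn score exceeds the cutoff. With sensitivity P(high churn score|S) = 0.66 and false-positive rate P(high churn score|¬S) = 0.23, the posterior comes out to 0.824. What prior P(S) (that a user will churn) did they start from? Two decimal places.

P(S) = 0.62

In odds form, posterior odds = prior odds × likelihood ratio, so prior odds = posterior odds ÷ LR.
Posterior odds = 0.824/(1−0.824) = 4.6818. LR = 0.66/0.23 = 2.8696.
Prior odds = 4.6818/2.8696 = 1.6315, so P(S) = 1.6315/(1+1.6315) ≈ 0.62.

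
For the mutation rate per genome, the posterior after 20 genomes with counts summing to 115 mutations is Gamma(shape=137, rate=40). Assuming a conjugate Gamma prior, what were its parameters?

Gamma–Poisson conjugacy: posterior shape = α + Σxᵢ, posterior rate = β + n.
So α = 137 − 115 = 22 and β = 40 − 20 = 20.

Gamma(shape=22, rate=20)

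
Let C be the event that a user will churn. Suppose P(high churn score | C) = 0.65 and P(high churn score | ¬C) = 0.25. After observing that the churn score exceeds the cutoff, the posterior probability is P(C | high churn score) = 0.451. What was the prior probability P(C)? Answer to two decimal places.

In odds form, posterior odds = prior odds × likelihood ratio, so prior odds = posterior odds ÷ LR.
Posterior odds = 0.451/(1−0.451) = 0.8215. LR = 0.65/0.25 = 2.6000.
Prior odds = 0.8215/2.6000 = 0.3160, so P(C) = 0.3160/(1+0.3160) ≈ 0.24.

P(C) = 0.24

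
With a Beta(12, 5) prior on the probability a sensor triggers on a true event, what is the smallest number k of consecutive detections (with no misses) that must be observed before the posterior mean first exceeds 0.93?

After k detections and 0 misses the posterior is Beta(12+k, 5), with mean (12+k)/(12+5+k).
Set (12+k)/(17+k) > 0.93 and solve: k > (0.93·17 − 12)/(1 − 0.93) = 54.429.
The smallest integer exceeding 54.429 is 55, and checking k=55: (67)/(72) = 0.9306 > 0.93.

k = 55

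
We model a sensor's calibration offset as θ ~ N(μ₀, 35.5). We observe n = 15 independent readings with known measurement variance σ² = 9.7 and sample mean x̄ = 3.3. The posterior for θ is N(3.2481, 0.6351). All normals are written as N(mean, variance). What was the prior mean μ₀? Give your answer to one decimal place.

μ₀ = 0.4

The posterior mean is a precision-weighted average: μ_n = (τ₀μ₀ + τ_data·x̄)/(τ₀+τ_data), with τ₀=1/σ₀² and τ_data=n/σ².
Here τ₀ = 1/35.5 = 0.028169 and τ_data = 15/9.7 = 1.546392, so τ_n = 1.574561.
Rearranging for μ₀: μ₀ = (μ_n·τ_n − τ_data·x̄)/τ₀ = (3.2481·1.574561 − 1.546392·3.3) / 0.028169 = 0.011238/0.028169 ≈ 0.4.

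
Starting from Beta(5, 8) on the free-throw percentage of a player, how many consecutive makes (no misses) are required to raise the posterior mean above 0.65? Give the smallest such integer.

After k makes and 0 misses the posterior is Beta(5+k, 8), with mean (5+k)/(5+8+k).
Set (5+k)/(13+k) > 0.65 and solve: k > (0.65·13 − 5)/(1 − 0.65) = 9.857.
The smallest integer exceeding 9.857 is 10.

k = 10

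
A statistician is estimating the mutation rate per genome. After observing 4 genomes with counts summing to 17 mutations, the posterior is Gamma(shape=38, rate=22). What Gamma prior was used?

Gamma–Poisson conjugacy: posterior shape = α + Σxᵢ, posterior rate = β + n.
So α = 38 − 17 = 21 and β = 22 − 4 = 18.

Gamma(shape=21, rate=18)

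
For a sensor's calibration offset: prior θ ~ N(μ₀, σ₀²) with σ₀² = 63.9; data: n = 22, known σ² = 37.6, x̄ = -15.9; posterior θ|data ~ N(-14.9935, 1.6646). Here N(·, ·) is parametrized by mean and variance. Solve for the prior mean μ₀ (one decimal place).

The posterior mean is a precision-weighted average: μ_n = (τ₀μ₀ + τ_data·x̄)/(τ₀+τ_data), with τ₀=1/σ₀² and τ_data=n/σ².
Here τ₀ = 1/63.9 = 0.015649 and τ_data = 22/37.6 = 0.585106, so τ_n = 0.600755.
Rearranging for μ₀: μ₀ = (μ_n·τ_n − τ_data·x̄)/τ₀ = (-14.9935·0.600755 − 0.585106·-15.9) / 0.015649 = 0.295765/0.015649 ≈ 18.9.

μ₀ = 18.9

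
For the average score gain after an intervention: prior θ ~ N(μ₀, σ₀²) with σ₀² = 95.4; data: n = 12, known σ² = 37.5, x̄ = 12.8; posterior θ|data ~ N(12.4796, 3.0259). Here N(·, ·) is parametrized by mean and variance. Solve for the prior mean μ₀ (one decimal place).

μ₀ = 2.7

With known observation variance, the Normal–Normal posterior has precision τ_n = τ₀ + n/σ² and mean μ_n = (τ₀μ₀ + (n/σ²)x̄)/τ_n.
Here τ₀ = 1/95.4 = 0.010482 and τ_data = 12/37.5 = 0.320000, so τ_n = 0.330482.
Rearranging for μ₀: μ₀ = (μ_n·τ_n − τ_data·x̄)/τ₀ = (12.4796·0.330482 − 0.320000·12.8) / 0.010482 = 0.028283/0.010482 ≈ 2.7.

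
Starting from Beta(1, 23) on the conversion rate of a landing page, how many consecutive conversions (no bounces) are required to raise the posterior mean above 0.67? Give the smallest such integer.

After k conversions and 0 bounces the posterior is Beta(1+k, 23), with mean (1+k)/(1+23+k).
Set (1+k)/(24+k) > 0.67 and solve: k > (0.67·24 − 1)/(1 − 0.67) = 45.697.
The smallest integer exceeding 45.697 is 46, and checking k=46: (47)/(70) = 0.6714 > 0.67.

k = 46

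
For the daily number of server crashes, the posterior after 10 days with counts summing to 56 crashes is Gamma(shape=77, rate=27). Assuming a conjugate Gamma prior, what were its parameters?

Gamma(shape=21, rate=17)

Gamma–Poisson conjugacy: posterior shape = α + Σxᵢ, posterior rate = β + n.
So α = 77 − 56 = 21 and β = 27 − 10 = 17.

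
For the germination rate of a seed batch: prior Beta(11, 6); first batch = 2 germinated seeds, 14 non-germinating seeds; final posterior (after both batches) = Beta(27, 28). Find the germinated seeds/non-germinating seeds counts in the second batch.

14 germinated seeds and 8 non-germinating seeds

Sequential conjugate updates are equivalent to a single update on the pooled data, so total successes = posterior α − prior α and total failures = posterior β − prior β.
Total across both batches: 27−11=16 germinated seeds, 28−6=22 non-germinating seeds.
Subtract the first batch: 16−2=14 germinated seeds and 22−14=8 non-germinating seeds.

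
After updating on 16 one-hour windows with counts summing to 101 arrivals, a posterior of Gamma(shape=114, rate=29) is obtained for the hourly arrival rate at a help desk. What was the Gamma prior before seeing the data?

Gamma–Poisson conjugacy: posterior shape = α + Σxᵢ, posterior rate = β + n.
So α = 114 − 101 = 13 and β = 29 − 16 = 13.

Gamma(shape=13, rate=13)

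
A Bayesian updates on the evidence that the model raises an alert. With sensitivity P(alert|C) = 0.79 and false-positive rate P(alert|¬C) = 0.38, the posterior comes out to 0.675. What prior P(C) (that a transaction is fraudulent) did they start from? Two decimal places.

P(C) = 0.50

In odds form, posterior odds = prior odds × likelihood ratio, so prior odds = posterior odds ÷ LR.
Posterior odds = 0.675/(1−0.675) = 2.0769. LR = 0.79/0.38 = 2.0789.
Prior odds = 2.0769/2.0789 = 0.9990, so P(C) = 0.9990/(1+0.9990) ≈ 0.50.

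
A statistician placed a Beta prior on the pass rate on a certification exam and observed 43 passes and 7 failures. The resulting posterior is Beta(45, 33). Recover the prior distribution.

Beta is conjugate to the binomial likelihood: posterior = Beta(a+s, b+f).
So a = 45 − 43 = 2 and b = 33 − 7 = 26.

Beta(2, 26)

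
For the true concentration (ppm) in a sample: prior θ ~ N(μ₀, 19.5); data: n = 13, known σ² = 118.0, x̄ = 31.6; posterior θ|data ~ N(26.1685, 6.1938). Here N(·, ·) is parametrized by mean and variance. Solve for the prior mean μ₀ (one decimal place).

The posterior mean is a precision-weighted average: μ_n = (τ₀μ₀ + τ_data·x̄)/(τ₀+τ_data), with τ₀=1/σ₀² and τ_data=n/σ².
Here τ₀ = 1/19.5 = 0.051282 and τ_data = 13/118.0 = 0.110169, so τ_n = 0.161451.
Rearranging for μ₀: μ₀ = (μ_n·τ_n − τ_data·x̄)/τ₀ = (26.1685·0.161451 − 0.110169·31.6) / 0.051282 = 0.743590/0.051282 ≈ 14.5.

μ₀ = 14.5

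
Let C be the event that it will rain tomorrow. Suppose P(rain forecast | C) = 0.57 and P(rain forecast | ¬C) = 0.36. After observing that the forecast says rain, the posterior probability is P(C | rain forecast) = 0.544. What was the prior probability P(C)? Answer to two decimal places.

In odds form, posterior odds = prior odds × likelihood ratio, so prior odds = posterior odds ÷ LR.
Posterior odds = 0.544/(1−0.544) = 1.1930. LR = 0.57/0.36 = 1.5833.
Prior odds = 1.1930/1.5833 = 0.7535, so P(C) = 0.7535/(1+0.7535) ≈ 0.43.

P(C) = 0.43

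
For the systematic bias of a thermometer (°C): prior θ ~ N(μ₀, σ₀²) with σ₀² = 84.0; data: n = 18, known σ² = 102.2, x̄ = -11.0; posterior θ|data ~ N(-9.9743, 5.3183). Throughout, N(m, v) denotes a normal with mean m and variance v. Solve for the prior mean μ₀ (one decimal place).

With known observation variance, the Normal–Normal posterior has precision τ_n = τ₀ + n/σ² and mean μ_n = (τ₀μ₀ + (n/σ²)x̄)/τ_n.
Here τ₀ = 1/84.0 = 0.011905 and τ_data = 18/102.2 = 0.176125, so τ_n = 0.188030.
Rearranging for μ₀: μ₀ = (μ_n·τ_n − τ_data·x̄)/τ₀ = (-9.9743·0.188030 − 0.176125·-11.0) / 0.011905 = 0.061907/0.011905 ≈ 5.2.

μ₀ = 5.2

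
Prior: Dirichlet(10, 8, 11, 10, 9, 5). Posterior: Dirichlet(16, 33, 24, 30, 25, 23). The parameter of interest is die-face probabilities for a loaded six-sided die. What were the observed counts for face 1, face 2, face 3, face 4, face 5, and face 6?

For a Dirichlet(α) prior with multinomial counts c, the posterior is Dirichlet(α + c) componentwise.
Counts are posterior − prior componentwise: 16−10=6, 33−8=25, 24−11=13, 30−10=20, 25−9=16, 23−5=18.

counts (6, 25, 13, 20, 16, 18)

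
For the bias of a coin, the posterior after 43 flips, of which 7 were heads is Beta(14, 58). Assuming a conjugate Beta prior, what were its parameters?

Beta(7, 22)

Beta is conjugate to the binomial likelihood: posterior = Beta(a+s, b+f).
So a = 14 − 7 = 7 and b = 58 − 36 = 22.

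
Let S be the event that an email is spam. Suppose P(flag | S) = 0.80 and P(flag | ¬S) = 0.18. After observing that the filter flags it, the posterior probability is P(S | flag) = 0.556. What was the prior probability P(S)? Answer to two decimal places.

In odds form, posterior odds = prior odds × likelihood ratio, so prior odds = posterior odds ÷ LR.
Posterior odds = 0.556/(1−0.556) = 1.2523. LR = 0.80/0.18 = 4.4444.
Prior odds = 1.2523/4.4444 = 0.2818, so P(S) = 0.2818/(1+0.2818) ≈ 0.22.

P(S) = 0.22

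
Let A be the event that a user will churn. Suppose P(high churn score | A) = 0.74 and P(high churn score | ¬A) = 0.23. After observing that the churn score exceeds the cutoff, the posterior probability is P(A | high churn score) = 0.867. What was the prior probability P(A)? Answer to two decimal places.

P(A) = 0.67

In odds form, posterior odds = prior odds × likelihood ratio, so prior odds = posterior odds ÷ LR.
Posterior odds = 0.867/(1−0.867) = 6.5188. LR = 0.74/0.23 = 3.2174.
Prior odds = 6.5188/3.2174 = 2.0261, so P(A) = 2.0261/(1+2.0261) ≈ 0.67.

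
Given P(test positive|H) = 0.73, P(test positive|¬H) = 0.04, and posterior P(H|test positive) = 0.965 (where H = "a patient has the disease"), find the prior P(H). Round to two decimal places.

Bayes' rule in odds form gives O(H|E) = O(H)·[P(E|H)/P(E|¬H)], hence O(H) = O(H|E)/LR.
Posterior odds = 0.965/(1−0.965) = 27.5714. LR = 0.73/0.04 = 18.2500.
Prior odds = 27.5714/18.2500 = 1.5108, so P(H) = 1.5108/(1+1.5108) ≈ 0.60.

P(H) = 0.60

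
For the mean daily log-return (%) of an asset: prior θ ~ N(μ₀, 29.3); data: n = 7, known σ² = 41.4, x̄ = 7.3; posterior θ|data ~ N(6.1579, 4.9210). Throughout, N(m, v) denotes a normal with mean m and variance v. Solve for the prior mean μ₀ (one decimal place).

The posterior mean is a precision-weighted average: μ_n = (τ₀μ₀ + τ_data·x̄)/(τ₀+τ_data), with τ₀=1/σ₀² and τ_data=n/σ².
Here τ₀ = 1/29.3 = 0.034130 and τ_data = 7/41.4 = 0.169082, so τ_n = 0.203212.
Rearranging for μ₀: μ₀ = (μ_n·τ_n − τ_data·x̄)/τ₀ = (6.1579·0.203212 − 0.169082·7.3) / 0.034130 = 0.017061/0.034130 ≈ 0.5.

μ₀ = 0.5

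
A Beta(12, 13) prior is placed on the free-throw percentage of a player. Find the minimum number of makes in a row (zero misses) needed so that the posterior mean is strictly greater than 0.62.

k = 10

After k makes and 0 misses the posterior is Beta(12+k, 13), with mean (12+k)/(12+13+k).
Set (12+k)/(25+k) > 0.62 and solve: k > (0.62·25 − 12)/(1 − 0.62) = 9.211.
The smallest integer exceeding 9.211 is 10, and checking k=10: (22)/(35) = 0.6286 > 0.62.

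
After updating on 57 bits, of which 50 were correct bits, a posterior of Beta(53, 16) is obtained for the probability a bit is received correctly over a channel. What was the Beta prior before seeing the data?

Beta(3, 9)

Under Beta–binomial conjugacy the posterior parameters are (α+s, β+f).
So α = 53 − 50 = 3 and β = 16 − 7 = 9.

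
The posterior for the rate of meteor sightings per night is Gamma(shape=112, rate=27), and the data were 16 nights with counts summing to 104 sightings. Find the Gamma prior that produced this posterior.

Gamma–Poisson conjugacy: posterior shape = α + Σxᵢ, posterior rate = β + n.
So α = 112 − 104 = 8 and β = 27 − 16 = 11.

Gamma(shape=8, rate=11)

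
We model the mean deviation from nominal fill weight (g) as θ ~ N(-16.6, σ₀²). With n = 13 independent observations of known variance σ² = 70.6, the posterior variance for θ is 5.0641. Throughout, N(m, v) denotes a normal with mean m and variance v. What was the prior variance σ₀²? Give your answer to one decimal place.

For the Normal–Normal model with known σ², precisions add: τ_n = τ₀ + n/σ².
So 1/σ₀² = 1/5.0641 − 13/70.6 = 0.197468 − 0.184136 = 0.013332.
Hence σ₀² = 1/0.013332 ≈ 75.0.

σ₀² = 75.0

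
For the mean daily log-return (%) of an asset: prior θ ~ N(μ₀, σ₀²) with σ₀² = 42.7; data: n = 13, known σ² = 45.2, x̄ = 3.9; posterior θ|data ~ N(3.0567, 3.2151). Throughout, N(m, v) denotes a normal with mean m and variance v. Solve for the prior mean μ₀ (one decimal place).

μ₀ = -7.3

With known observation variance, the Normal–Normal posterior has precision τ_n = τ₀ + n/σ² and mean μ_n = (τ₀μ₀ + (n/σ²)x̄)/τ_n.
Here τ₀ = 1/42.7 = 0.023419 and τ_data = 13/45.2 = 0.287611, so τ_n = 0.311030.
Rearranging for μ₀: μ₀ = (μ_n·τ_n − τ_data·x̄)/τ₀ = (3.0567·0.311030 − 0.287611·3.9) / 0.023419 = -0.170957/0.023419 ≈ -7.3.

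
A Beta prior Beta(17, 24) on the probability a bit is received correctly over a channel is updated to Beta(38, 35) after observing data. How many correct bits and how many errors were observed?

21 correct bits and 11 errors

Beta is conjugate to the binomial likelihood: posterior = Beta(α+s, β+f).
Match parameters: s=38−17=21, f=35−24=11.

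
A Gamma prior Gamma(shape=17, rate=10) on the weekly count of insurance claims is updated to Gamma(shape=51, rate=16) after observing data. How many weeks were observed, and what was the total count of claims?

A Gamma(α, β) prior (rate parametrization) on a Poisson rate with n observations summing to S gives posterior Gamma(α+S, β+n).
Matching: Σxᵢ = 51 − 17 = 34 and n = 16 − 10 = 6.

n = 6 weeks with total 34 claims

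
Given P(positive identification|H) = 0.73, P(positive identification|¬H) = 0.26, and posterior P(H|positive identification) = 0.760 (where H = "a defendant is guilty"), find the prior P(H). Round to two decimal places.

In odds form, posterior odds = prior odds × likelihood ratio, so prior odds = posterior odds ÷ LR.
Posterior odds = 0.760/(1−0.760) = 3.1667. LR = 0.73/0.26 = 2.8077.
Prior odds = 3.1667/2.8077 = 1.1279, so P(H) = 1.1279/(1+1.1279) ≈ 0.53.

P(H) = 0.53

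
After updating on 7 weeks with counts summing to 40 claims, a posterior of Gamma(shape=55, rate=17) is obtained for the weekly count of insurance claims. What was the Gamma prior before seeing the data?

A Gamma(α, β) prior (rate parametrization) on a Poisson rate with n observations summing to S gives posterior Gamma(α+S, β+n).
So α = 55 − 40 = 15 and β = 17 − 7 = 10.

Gamma(shape=15, rate=10)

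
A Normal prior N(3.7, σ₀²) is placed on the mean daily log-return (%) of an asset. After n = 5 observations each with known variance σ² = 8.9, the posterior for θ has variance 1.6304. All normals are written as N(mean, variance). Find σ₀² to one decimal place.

For the Normal–Normal model with known σ², precisions add: τ_n = τ₀ + n/σ².
So 1/σ₀² = 1/1.6304 − 5/8.9 = 0.613346 − 0.561798 = 0.051548.
Hence σ₀² = 1/0.051548 ≈ 19.4.

σ₀² = 19.4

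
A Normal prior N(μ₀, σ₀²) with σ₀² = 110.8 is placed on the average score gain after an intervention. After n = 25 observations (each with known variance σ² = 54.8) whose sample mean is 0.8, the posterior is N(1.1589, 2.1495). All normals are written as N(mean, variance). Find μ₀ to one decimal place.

The posterior mean is a precision-weighted average: μ_n = (τ₀μ₀ + τ_data·x̄)/(τ₀+τ_data), with τ₀=1/σ₀² and τ_data=n/σ².
Here τ₀ = 1/110.8 = 0.009025 and τ_data = 25/54.8 = 0.456204, so τ_n = 0.465229.
Rearranging for μ₀: μ₀ = (μ_n·τ_n − τ_data·x̄)/τ₀ = (1.1589·0.465229 − 0.456204·0.8) / 0.009025 = 0.174191/0.009025 ≈ 19.3.

μ₀ = 19.3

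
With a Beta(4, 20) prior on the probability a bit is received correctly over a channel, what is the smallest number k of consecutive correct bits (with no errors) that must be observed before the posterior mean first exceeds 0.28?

After k correct bits and 0 errors the posterior is Beta(4+k, 20), with mean (4+k)/(4+20+k).
Set (4+k)/(24+k) > 0.28 and solve: k > (0.28·24 − 4)/(1 − 0.28) = 3.778.
The smallest integer exceeding 3.778 is 4.

k = 4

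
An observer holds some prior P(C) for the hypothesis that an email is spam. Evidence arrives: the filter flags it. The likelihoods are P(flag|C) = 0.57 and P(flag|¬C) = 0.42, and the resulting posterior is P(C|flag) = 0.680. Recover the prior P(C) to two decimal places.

Bayes' rule in odds form gives O(C|E) = O(C)·[P(E|C)/P(E|¬C)], hence O(C) = O(C|E)/LR.
Posterior odds = 0.680/(1−0.680) = 2.1250. LR = 0.57/0.42 = 1.3571.
Prior odds = 2.1250/1.3571 = 1.5658, so P(C) = 1.5658/(1+1.5658) ≈ 0.61.

P(C) = 0.61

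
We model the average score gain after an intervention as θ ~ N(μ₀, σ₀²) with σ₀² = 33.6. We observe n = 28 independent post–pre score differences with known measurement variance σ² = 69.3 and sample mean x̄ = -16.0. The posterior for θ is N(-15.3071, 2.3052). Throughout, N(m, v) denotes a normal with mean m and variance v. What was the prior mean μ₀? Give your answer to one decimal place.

μ₀ = -5.9

With known observation variance, the Normal–Normal posterior has precision τ_n = τ₀ + n/σ² and mean μ_n = (τ₀μ₀ + (n/σ²)x̄)/τ_n.
Here τ₀ = 1/33.6 = 0.029762 and τ_data = 28/69.3 = 0.404040, so τ_n = 0.433802.
Rearranging for μ₀: μ₀ = (μ_n·τ_n − τ_data·x̄)/τ₀ = (-15.3071·0.433802 − 0.404040·-16.0) / 0.029762 = -0.175611/0.029762 ≈ -5.9.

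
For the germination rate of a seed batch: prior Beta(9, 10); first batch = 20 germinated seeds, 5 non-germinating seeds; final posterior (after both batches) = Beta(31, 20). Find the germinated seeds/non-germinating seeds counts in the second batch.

Sequential conjugate updates are equivalent to a single update on the pooled data, so total successes = posterior α − prior α and total failures = posterior β − prior β.
Total across both batches: 31−9=22 germinated seeds, 20−10=10 non-germinating seeds.
Subtract the first batch: 22−20=2 germinated seeds and 10−5=5 non-germinating seeds.

2 germinated seeds and 5 non-germinating seeds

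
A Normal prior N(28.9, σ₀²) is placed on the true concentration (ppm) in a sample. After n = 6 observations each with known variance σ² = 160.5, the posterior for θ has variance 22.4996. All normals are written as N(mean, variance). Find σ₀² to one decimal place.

Posterior precision equals prior precision plus data precision: 1/σ_n² = 1/σ₀² + n/σ².
So 1/σ₀² = 1/22.4996 − 6/160.5 = 0.044445 − 0.037383 = 0.007062.
Hence σ₀² = 1/0.007062 ≈ 141.6.

σ₀² = 141.6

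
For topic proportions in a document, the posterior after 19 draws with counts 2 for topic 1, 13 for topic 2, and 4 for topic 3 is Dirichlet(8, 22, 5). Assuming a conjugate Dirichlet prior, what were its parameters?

For a Dirichlet(α) prior with multinomial counts c, the posterior is Dirichlet(α + c) componentwise.
Subtract each count from the matching posterior parameter: 8−2=6, 22−13=9, 5−4=1.

Dirichlet(6, 9, 1)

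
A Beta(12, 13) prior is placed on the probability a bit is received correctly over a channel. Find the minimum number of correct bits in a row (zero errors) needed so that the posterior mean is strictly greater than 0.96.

After k correct bits and 0 errors the posterior is Beta(12+k, 13), with mean (12+k)/(12+13+k).
Set (12+k)/(25+k) > 0.96 and solve: k > (0.96·25 − 12)/(1 − 0.96) = 300.000.
The smallest integer exceeding 300.000 is 301, and checking k=301: (313)/(326) = 0.9601 > 0.96.

k = 301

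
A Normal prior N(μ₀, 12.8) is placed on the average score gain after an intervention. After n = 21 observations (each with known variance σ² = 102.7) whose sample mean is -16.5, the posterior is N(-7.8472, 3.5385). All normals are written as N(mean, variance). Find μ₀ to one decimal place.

With known observation variance, the Normal–Normal posterior has precision τ_n = τ₀ + n/σ² and mean μ_n = (τ₀μ₀ + (n/σ²)x̄)/τ_n.
Here τ₀ = 1/12.8 = 0.078125 and τ_data = 21/102.7 = 0.204479, so τ_n = 0.282604.
Rearranging for μ₀: μ₀ = (μ_n·τ_n − τ_data·x̄)/τ₀ = (-7.8472·0.282604 − 0.204479·-16.5) / 0.078125 = 1.156253/0.078125 ≈ 14.8.

μ₀ = 14.8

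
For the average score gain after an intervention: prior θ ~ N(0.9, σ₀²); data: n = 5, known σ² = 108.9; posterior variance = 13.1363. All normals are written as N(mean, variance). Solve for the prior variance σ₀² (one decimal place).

σ₀² = 33.1

Posterior precision equals prior precision plus data precision: 1/σ_n² = 1/σ₀² + n/σ².
So 1/σ₀² = 1/13.1363 − 5/108.9 = 0.076125 − 0.045914 = 0.030211.
Hence σ₀² = 1/0.030211 ≈ 33.1.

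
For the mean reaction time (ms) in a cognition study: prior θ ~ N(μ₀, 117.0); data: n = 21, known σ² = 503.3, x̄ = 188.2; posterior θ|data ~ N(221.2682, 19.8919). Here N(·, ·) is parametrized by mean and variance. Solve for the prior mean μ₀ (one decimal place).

The posterior mean is a precision-weighted average: μ_n = (τ₀μ₀ + τ_data·x̄)/(τ₀+τ_data), with τ₀=1/σ₀² and τ_data=n/σ².
Here τ₀ = 1/117.0 = 0.008547 and τ_data = 21/503.3 = 0.041725, so τ_n = 0.050272.
Rearranging for μ₀: μ₀ = (μ_n·τ_n − τ_data·x̄)/τ₀ = (221.2682·0.050272 − 0.041725·188.2) / 0.008547 = 3.270950/0.008547 ≈ 382.7.

μ₀ = 382.7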